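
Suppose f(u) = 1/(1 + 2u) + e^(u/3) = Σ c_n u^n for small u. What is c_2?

73/18

Combine the two series term by term.
f(0) = 2
f′(0) = -5/3
f′′(0) = 73/9
Dividing each by k! gives the coefficients c_0, ..., c_2.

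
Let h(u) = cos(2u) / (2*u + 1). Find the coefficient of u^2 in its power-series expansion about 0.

Expand 1/(denominator) as a geometric series and multiply by the numerator's series.
[u^0] = 1;  [u^1] = -2;  [u^2] = 2.
So c_2 = h′′(0)/2! = 2.

2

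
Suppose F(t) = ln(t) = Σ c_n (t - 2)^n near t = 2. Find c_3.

1/24

Differentiate repeatedly and evaluate at the center.
F(2) = ln(2)
F′(2) = 1/2
F′′(2) = -1/4
F′′′(2) = 1/4
Then c_k = F^(k)(2)/k! gives each Taylor coefficient.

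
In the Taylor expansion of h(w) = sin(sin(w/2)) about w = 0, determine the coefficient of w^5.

1/320

Let u equal the inner series; expand the outer function in u and truncate.
h(0) = 0
h′(0) = 1/2
h′′(0) = 0
h′′′(0) = -1/4
h^(4)(0) = 0
h^(5)(0) = 3/8
So c_5 = h^(5)(0)/5! = 1/320.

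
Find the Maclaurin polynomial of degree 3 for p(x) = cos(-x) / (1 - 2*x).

Multiply the numerator's expansion by the denominator's geometric series.
p(0) = 1
p′(0) = 2
p′′(0) = 7
p′′′(0) = 42
Then c_k = p^(k)(0)/k! gives each Taylor coefficient.

7*x^3 + 7*x^2/2 + 2*x + 1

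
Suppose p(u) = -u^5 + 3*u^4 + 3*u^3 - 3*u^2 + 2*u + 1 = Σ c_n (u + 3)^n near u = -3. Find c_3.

Apply the Taylor formula c_k = f^(k)(a)/k!.

-123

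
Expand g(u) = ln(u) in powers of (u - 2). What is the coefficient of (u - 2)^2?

-1/8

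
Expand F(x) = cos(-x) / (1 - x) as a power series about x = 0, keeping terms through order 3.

Write out both Maclaurin series and multiply, keeping only the needed powers.

x^3/2 + x^2/2 + x + 1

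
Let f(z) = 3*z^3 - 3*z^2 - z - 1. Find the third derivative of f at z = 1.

Differentiate repeatedly and evaluate at the center.
From the series, [(z - 1)^3] f = 3; multiply by 3! = 6 to get 18.

18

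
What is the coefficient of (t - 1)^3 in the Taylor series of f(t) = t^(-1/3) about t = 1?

c_3 = f′′′(1)/3! = -14/81.

-14/81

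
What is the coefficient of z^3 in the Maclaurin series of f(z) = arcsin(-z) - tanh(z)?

Expand each term separately and add.
f(0) = 0
f′(0) = -2
f′′(0) = 0
f′′′(0) = 1
Dividing each by k! gives the coefficients c_0, ..., c_3.

1/6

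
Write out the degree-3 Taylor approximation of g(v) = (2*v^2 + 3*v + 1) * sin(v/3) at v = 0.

Multiply each power in the prefactor through the base expansion.

107*v^3/162 + v^2 + v/3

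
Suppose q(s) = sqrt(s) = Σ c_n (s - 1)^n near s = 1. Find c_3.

1/16

[(s - 1)^0] = 1;  [(s - 1)^1] = 1/2;  [(s - 1)^2] = -1/8;  [(s - 1)^3] = 1/16.
So c_3 = q′′′(1)/3! = 1/16.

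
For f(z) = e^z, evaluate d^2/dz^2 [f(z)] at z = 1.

e

From the series, [(z - 1)^2] f = e/2; multiply by 2! = 2 to get e.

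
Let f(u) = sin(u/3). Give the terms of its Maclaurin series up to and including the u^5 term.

u^5/29160 - u^3/162 + u/3

f(0) = 0
f′(0) = 1/3
f′′(0) = 0
f′′′(0) = -1/27
f^(4)(0) = 0
f^(5)(0) = 1/243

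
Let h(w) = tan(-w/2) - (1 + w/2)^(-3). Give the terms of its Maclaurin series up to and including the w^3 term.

Expand each term separately and add.
h(0) = -1
h′(0) = 1
h′′(0) = -3
h′′′(0) = 29/4

29*w^3/24 - 3*w^2/2 + w - 1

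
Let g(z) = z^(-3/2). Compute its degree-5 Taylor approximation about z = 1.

Compute the successive derivatives at the expansion point and divide by k!.

-693*(z - 1)^5/256 + 315*(z - 1)^4/128 - 35*(z - 1)^3/16 + 15*(z - 1)^2/8 - 3*(z - 1)/2 + 1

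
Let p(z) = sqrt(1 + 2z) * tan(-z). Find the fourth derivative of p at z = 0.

Take the Cauchy product of the two expansions.
The coefficient of z^4 in the expansion is -5/6, so p^(4)(0) = 4! * (-5/6) = -20.

-20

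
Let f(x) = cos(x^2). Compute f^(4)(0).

The coefficient of x^4 in the expansion is -1/2, so f^(4)(0) = 4! * (-1/2) = -12.

-12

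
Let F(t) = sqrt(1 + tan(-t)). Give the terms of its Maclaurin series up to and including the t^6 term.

-5521*t^6/46080 - 601*t^5/3840 - 47*t^4/384 - 11*t^3/48 - t^2/8 - t/2 + 1

Compose series: expand the inner function first, then feed it into the outer expansion.
F(0) = 1
F′(0) = -1/2
F′′(0) = -1/4
F′′′(0) = -11/8
F^(4)(0) = -47/16
F^(5)(0) = -601/32
F^(6)(0) = -5521/64
Then c_k = F^(k)(0)/k! gives each Taylor coefficient.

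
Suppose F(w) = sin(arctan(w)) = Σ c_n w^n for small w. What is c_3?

-1/2

Let u equal the inner series; expand the outer function in u and truncate.
F(0) = 0
F′(0) = 1
F′′(0) = 0
F′′′(0) = -3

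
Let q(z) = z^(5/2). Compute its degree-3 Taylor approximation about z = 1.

q(1) = 1
q′(1) = 5/2
q′′(1) = 15/4
q′′′(1) = 15/8

5*(z - 1)^3/16 + 15*(z - 1)^2/8 + 5*(z - 1)/2 + 1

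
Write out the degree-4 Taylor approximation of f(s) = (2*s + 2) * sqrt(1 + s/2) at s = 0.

Shift and add copies of the series according to the polynomial's terms.
f(0) = 2
f′(0) = 5/2
f′′(0) = 7/8
f′′′(0) = -9/32
f^(4)(0) = 33/128
The Taylor polynomial is Σ f^(k)(0)/k! · s^k.

11*s^4/1024 - 3*s^3/64 + 7*s^2/16 + 5*s/2 + 2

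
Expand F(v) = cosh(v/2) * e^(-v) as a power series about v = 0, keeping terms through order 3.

-7*v^3/24 + 5*v^2/8 - v + 1

Take the Cauchy product of the two expansions.
[v^0] = 1;  [v^1] = -1;  [v^2] = 5/8;  [v^3] = -7/24.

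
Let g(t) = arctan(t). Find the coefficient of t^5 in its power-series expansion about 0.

1/5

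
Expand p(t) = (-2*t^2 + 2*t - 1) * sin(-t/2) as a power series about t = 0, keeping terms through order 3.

47*t^3/48 - t^2 + t/2

Multiply each power in the prefactor through the base expansion.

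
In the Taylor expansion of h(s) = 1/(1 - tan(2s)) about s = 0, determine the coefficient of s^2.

Let u equal the inner series; expand the outer function in u and truncate.

4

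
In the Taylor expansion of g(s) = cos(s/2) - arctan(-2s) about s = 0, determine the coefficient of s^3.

-8/3

Add the two expansions coefficient-wise.
g(0) = 1
g′(0) = 2
g′′(0) = -1/4
g′′′(0) = -16
Dividing each by k! gives the coefficients c_0, ..., c_3.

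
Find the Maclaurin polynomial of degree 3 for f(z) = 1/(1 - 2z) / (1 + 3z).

Multiply the two series term by term and collect like powers.
f(0) = 1
f′(0) = -1
f′′(0) = 14
f′′′(0) = -78

-13*z^3 + 7*z^2 - z + 1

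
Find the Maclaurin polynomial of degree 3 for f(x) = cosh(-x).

x^2/2 + 1

f(0) = 1
f′(0) = 0
f′′(0) = 1
f′′′(0) = 0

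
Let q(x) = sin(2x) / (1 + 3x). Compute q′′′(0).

Expand each factor separately, then convolve coefficients.
The coefficient of x^3 in the expansion is 50/3, so q′′′(0) = 3! * (50/3) = 100.

100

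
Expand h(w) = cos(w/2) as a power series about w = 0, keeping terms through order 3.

1 - w^2/8

h(0) = 1
h′(0) = 0
h′′(0) = -1/4
h′′′(0) = 0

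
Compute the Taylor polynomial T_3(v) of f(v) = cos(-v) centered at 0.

[v^0] = 1;  [v^1] = 0;  [v^2] = -1/2;  [v^3] = 0.

1 - v^2/2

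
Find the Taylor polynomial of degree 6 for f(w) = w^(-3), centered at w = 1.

28*(w - 1)^6 - 21*(w - 1)^5 + 15*(w - 1)^4 - 10*(w - 1)^3 + 6*(w - 1)^2 - 3*(w - 1) + 1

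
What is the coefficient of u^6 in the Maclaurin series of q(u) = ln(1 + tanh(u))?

-1/45

Let u equal the inner series; expand the outer function in u and truncate.
q(0) = 0
q′(0) = 1
q′′(0) = -1
q′′′(0) = 0
q^(4)(0) = 2
q^(5)(0) = 0
q^(6)(0) = -16
So c_6 = q^(6)(0)/6! = -1/45.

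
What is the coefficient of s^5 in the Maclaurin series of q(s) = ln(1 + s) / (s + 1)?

Expand 1/(denominator) as a geometric series and multiply by the numerator's series.
[s^0] = 0;  [s^1] = 1;  [s^2] = -3/2;  [s^3] = 11/6;  [s^4] = -25/12;  [s^5] = 137/60.
So c_5 = q^(5)(0)/5! = 137/60.

137/60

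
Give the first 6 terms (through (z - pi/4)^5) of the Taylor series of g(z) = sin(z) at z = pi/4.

sqrt(2)*(z - pi/4)^5/240 + sqrt(2)*(z - pi/4)^4/48 - sqrt(2)*(z - pi/4)^3/12 - sqrt(2)*(z - pi/4)^2/4 + sqrt(2)*(z - pi/4)/2 + sqrt(2)/2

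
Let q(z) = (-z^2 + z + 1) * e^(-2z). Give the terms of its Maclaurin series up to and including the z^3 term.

Distribute the polynomial across the series and collect like powers.
[z^0] = 1;  [z^1] = -1;  [z^2] = -1;  [z^3] = 8/3.

8*z^3/3 - z^2 - z + 1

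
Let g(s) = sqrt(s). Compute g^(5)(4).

105/16384

Compute the successive derivatives at the expansion point and divide by k!.
The coefficient of (s - 4)^5 in the expansion is 7/131072, so g^(5)(4) = 5! * (7/131072) = 105/16384.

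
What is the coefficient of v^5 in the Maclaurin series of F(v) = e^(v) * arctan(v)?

3/40

Expand each factor separately, then convolve coefficients.
F(0) = 0
F′(0) = 1
F′′(0) = 2
F′′′(0) = 1
F^(4)(0) = -4
F^(5)(0) = 9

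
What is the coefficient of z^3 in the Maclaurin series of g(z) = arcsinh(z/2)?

-1/48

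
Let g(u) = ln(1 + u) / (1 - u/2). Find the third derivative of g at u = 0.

Expand each factor separately, then convolve coefficients.
From the series, [u^3] g = 1/3; multiply by 3! = 6 to get 2.

2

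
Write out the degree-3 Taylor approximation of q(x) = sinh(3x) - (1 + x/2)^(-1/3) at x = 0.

Combine the two series term by term.
[x^0] = -1;  [x^1] = 19/6;  [x^2] = -1/18;  [x^3] = 1465/324.

1465*x^3/324 - x^2/18 + 19*x/6 - 1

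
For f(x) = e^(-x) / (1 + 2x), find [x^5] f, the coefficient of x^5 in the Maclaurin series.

-6331/120

Take the Cauchy product of the two expansions.
f(0) = 1
f′(0) = -3
f′′(0) = 13
f′′′(0) = -79
f^(4)(0) = 633
f^(5)(0) = -6331
So c_5 = f^(5)(0)/5! = -6331/120.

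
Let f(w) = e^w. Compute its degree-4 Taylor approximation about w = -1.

Differentiate repeatedly and evaluate at the center.

(w + 1)^4*e^(-1)/24 + (w + 1)^3*e^(-1)/6 + (w + 1)^2*e^(-1)/2 + (w + 1)*e^(-1) + e^(-1)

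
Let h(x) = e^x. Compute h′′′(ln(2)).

Use the known series and substitute for the argument.
The coefficient of (x - ln(2))^3 in the expansion is 1/3, so h′′′(ln(2)) = 3! * (1/3) = 2.

2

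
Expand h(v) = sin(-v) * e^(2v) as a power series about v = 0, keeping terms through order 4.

-v^4 - 11*v^3/6 - 2*v^2 - v

Take the Cauchy product of the two expansions.
[v^0] = 0;  [v^1] = -1;  [v^2] = -2;  [v^3] = -11/6;  [v^4] = -1.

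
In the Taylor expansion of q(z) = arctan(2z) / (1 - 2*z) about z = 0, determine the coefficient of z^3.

Expand 1/(denominator) as a geometric series and multiply by the numerator's series.
So c_3 = q′′′(0)/3! = 16/3.

16/3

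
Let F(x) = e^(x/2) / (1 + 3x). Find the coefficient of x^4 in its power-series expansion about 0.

Multiply the two series term by term and collect like powers.
So c_4 = F^(4)(0)/4! = 26329/384.

26329/384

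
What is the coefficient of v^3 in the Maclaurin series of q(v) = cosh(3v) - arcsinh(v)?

Expand each term separately and add.
[v^0] = 1;  [v^1] = -1;  [v^2] = 9/2;  [v^3] = 1/6.

1/6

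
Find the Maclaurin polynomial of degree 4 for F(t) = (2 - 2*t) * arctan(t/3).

Shift and add copies of the series according to the polynomial's terms.
F(0) = 0
F′(0) = 2/3
F′′(0) = -4/3
F′′′(0) = -4/27
F^(4)(0) = 16/27
Then c_k = F^(k)(0)/k! gives each Taylor coefficient.

2*t^4/81 - 2*t^3/81 - 2*t^2/3 + 2*t/3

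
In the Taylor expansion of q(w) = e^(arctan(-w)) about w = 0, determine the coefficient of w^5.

Let u equal the inner series; expand the outer function in u and truncate.
q(0) = 1
q′(0) = -1
q′′(0) = 1
q′′′(0) = 1
q^(4)(0) = -7
q^(5)(0) = -5
Then c_k = q^(k)(0)/k! gives each Taylor coefficient.

-1/24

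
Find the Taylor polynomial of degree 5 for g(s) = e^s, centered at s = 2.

g(2) = e^(2)
g′(2) = e^(2)
g′′(2) = e^(2)
g′′′(2) = e^(2)
g^(4)(2) = e^(2)
g^(5)(2) = e^(2)
Then c_k = g^(k)(2)/k! gives each Taylor coefficient.

(s - 2)^5*e^(2)/120 + (s - 2)^4*e^(2)/24 + (s - 2)^3*e^(2)/6 + (s - 2)^2*e^(2)/2 + (s - 2)*e^(2) + e^(2)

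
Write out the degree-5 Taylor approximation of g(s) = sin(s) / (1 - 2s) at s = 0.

1841*s^5/120 + 23*s^4/3 + 23*s^3/6 + 2*s^2 + s

Multiply the two series term by term and collect like powers.
[s^0] = 0;  [s^1] = 1;  [s^2] = 2;  [s^3] = 23/6;  [s^4] = 23/3;  [s^5] = 1841/120.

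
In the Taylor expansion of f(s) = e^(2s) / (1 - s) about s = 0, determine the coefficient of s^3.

19/3

Multiply the numerator's expansion by the denominator's geometric series.
So c_3 = f′′′(0)/3! = 19/3.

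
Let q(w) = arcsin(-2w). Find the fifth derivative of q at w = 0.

The coefficient of w^5 in the expansion is -12/5, so q^(5)(0) = 5! * (-12/5) = -288.

-288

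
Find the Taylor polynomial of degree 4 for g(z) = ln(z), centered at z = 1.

-(z - 1)^4/4 + (z - 1)^3/3 - (z - 1)^2/2 + (z - 1)

Use the known series and substitute for the argument.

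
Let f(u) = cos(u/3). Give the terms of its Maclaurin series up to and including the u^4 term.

u^4/1944 - u^2/18 + 1

f(0) = 1
f′(0) = 0
f′′(0) = -1/9
f′′′(0) = 0
f^(4)(0) = 1/81
Dividing each by k! gives the coefficients c_0, ..., c_4.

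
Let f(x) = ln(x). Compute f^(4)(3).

-2/27

Use the known series and substitute for the argument.
From the series, [(x - 3)^4] f = -1/324; multiply by 4! = 24 to get -2/27.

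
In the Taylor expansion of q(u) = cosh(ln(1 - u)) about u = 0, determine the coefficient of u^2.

Plug the Maclaurin series of the inner function into that of the outer and collect terms.
q(0) = 1
q′(0) = 0
q′′(0) = 1
So c_2 = q′′(0)/2! = 1/2.

1/2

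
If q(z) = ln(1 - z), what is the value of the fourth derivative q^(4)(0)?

The coefficient of z^4 in the expansion is -1/4, so q^(4)(0) = 4! * (-1/4) = -6.

-6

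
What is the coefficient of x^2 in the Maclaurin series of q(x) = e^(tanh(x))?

Compose series: expand the inner function first, then feed it into the outer expansion.
q(0) = 1
q′(0) = 1
q′′(0) = 1

1/2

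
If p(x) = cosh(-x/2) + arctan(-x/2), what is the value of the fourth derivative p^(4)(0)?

1/16

Combine the two series term by term.
From the series, [x^4] p = 1/384; multiply by 4! = 24 to get 1/16.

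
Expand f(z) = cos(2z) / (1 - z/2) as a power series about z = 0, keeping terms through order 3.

-7*z^3/8 - 7*z^2/4 + z/2 + 1

Expand each factor separately, then convolve coefficients.
f(0) = 1
f′(0) = 1/2
f′′(0) = -7/2
f′′′(0) = -21/4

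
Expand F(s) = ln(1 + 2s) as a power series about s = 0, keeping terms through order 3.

8*s^3/3 - 2*s^2 + 2*s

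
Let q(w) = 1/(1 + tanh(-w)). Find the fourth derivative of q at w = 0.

Substitute the inner expansion into the outer series and collect powers.
The coefficient of w^4 in the expansion is 1/3, so q^(4)(0) = 4! * (1/3) = 8.

8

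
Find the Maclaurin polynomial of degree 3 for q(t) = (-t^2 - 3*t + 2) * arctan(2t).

-22*t^3/3 - 6*t^2 + 4*t

Distribute the polynomial across the series and collect like powers.
q(0) = 0
q′(0) = 4
q′′(0) = -12
q′′′(0) = -44
Then c_k = q^(k)(0)/k! gives each Taylor coefficient.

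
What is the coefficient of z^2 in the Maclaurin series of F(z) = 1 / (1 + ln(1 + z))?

3/2

Use the geometric series for the reciprocal, then substitute.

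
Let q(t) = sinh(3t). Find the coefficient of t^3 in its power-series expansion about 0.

9/2

Compute the successive derivatives at the expansion point and divide by k!.
q(0) = 0
q′(0) = 3
q′′(0) = 0
q′′′(0) = 27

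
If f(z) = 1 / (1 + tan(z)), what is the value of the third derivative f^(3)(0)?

Use the geometric series for the reciprocal, then substitute.
From the series, [z^3] f = -4/3; multiply by 3! = 6 to get -8.

-8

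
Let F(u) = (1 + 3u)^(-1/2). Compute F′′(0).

The coefficient of u^2 in the expansion is 27/8, so F′′(0) = 2! * (27/8) = 27/4.

27/4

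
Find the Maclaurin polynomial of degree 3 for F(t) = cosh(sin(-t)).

t^2/2 + 1

Let u equal the inner series; expand the outer function in u and truncate.
[t^0] = 1;  [t^1] = 0;  [t^2] = 1/2;  [t^3] = 0.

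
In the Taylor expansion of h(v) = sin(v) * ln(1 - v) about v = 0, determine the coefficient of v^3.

Multiply the two series term by term and collect like powers.
h(0) = 0
h′(0) = 0
h′′(0) = -2
h′′′(0) = -3

-1/2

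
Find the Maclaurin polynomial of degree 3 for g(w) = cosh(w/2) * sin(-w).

Multiply the two series term by term and collect like powers.
g(0) = 0
g′(0) = -1
g′′(0) = 0
g′′′(0) = 1/4

w^3/24 - w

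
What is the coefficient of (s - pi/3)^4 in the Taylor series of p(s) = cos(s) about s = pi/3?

[(s - pi/3)^0] = 1/2;  [(s - pi/3)^1] = -sqrt(3)/2;  [(s - pi/3)^2] = -1/4;  [(s - pi/3)^3] = sqrt(3)/12;  [(s - pi/3)^4] = 1/48.

1/48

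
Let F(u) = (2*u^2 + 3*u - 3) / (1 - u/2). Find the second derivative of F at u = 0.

11/2

Shift and add copies of the series according to the polynomial's terms.
From the series, [u^2] F = 11/4; multiply by 2! = 2 to get 11/2.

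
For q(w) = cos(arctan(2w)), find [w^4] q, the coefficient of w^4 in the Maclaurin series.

Substitute the inner expansion into the outer series and collect powers.
q(0) = 1
q′(0) = 0
q′′(0) = -4
q′′′(0) = 0
q^(4)(0) = 144
So c_4 = q^(4)(0)/4! = 6.

6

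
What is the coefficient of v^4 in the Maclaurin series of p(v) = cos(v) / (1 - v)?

13/24

Multiply the numerator's expansion by the denominator's geometric series.
p(0) = 1
p′(0) = 1
p′′(0) = 1
p′′′(0) = 3
p^(4)(0) = 13
So c_4 = p^(4)(0)/4! = 13/24.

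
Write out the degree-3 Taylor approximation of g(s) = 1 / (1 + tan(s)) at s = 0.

-4*s^3/3 + s^2 - s + 1

Use the geometric series for the reciprocal, then substitute.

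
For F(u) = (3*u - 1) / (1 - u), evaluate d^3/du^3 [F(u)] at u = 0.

12

Distribute the polynomial across the series and collect like powers.
The coefficient of u^3 in the expansion is 2, so F′′′(0) = 3! * (2) = 12.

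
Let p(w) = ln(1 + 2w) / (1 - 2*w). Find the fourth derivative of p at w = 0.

224

Multiply the numerator's expansion by the denominator's geometric series.
The coefficient of w^4 in the expansion is 28/3, so p^(4)(0) = 4! * (28/3) = 224.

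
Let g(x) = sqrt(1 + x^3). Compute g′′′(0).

The coefficient of x^3 in the expansion is 1/2, so g′′′(0) = 3! * (1/2) = 3.

3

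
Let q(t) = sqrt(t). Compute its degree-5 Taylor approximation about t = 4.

Use the known series and substitute for the argument.
q(4) = 2
q′(4) = 1/4
q′′(4) = -1/32
q′′′(4) = 3/256
q^(4)(4) = -15/2048
q^(5)(4) = 105/16384

7*(t - 4)^5/131072 - 5*(t - 4)^4/16384 + (t - 4)^3/512 - (t - 4)^2/64 + (t - 4)/4 + 2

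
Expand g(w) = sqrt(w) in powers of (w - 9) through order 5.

g(9) = 3
g′(9) = 1/6
g′′(9) = -1/108
g′′′(9) = 1/648
g^(4)(9) = -5/11664
g^(5)(9) = 35/209952

7*(w - 9)^5/5038848 - 5*(w - 9)^4/279936 + (w - 9)^3/3888 - (w - 9)^2/216 + (w - 9)/6 + 3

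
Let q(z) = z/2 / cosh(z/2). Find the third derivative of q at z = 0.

Write the quotient as an unknown series and match coefficients against numerator = denominator · series.
The coefficient of z^3 in the expansion is -1/16, so q′′′(0) = 3! * (-1/16) = -3/8.

-3/8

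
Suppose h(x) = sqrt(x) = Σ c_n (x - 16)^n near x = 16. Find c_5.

7/67108864

Differentiate repeatedly and evaluate at the center.
[(x - 16)^0] = 4;  [(x - 16)^1] = 1/8;  [(x - 16)^2] = -1/512;  [(x - 16)^3] = 1/16384;  [(x - 16)^4] = -5/2097152;  [(x - 16)^5] = 7/67108864.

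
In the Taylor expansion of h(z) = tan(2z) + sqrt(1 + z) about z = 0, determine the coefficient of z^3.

131/48

Expand each term separately and add.
h(0) = 1
h′(0) = 5/2
h′′(0) = -1/4
h′′′(0) = 131/8
So c_3 = h′′′(0)/3! = 131/48.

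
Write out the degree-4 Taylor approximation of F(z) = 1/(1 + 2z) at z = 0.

16*z^4 - 8*z^3 + 4*z^2 - 2*z + 1

F(0) = 1
F′(0) = -2
F′′(0) = 8
F′′′(0) = -48
F^(4)(0) = 384
Dividing each by k! gives the coefficients c_0, ..., c_4.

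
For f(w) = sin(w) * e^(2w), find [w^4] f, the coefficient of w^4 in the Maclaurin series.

Expand each factor separately, then convolve coefficients.
f(0) = 0
f′(0) = 1
f′′(0) = 4
f′′′(0) = 11
f^(4)(0) = 24
So c_4 = f^(4)(0)/4! = 1.

1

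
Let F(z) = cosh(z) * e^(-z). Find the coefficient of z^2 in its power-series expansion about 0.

Multiply the two series term by term and collect like powers.
F(0) = 1
F′(0) = -1
F′′(0) = 2
So c_2 = F′′(0)/2! = 1.

1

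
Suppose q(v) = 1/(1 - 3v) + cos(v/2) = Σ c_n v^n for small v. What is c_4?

21*2^(431/549)*3^(238/549)*5^(520/549)*7^(6/61)/4

Add the two expansions coefficient-wise.
q(0) = 2
q′(0) = 3
q′′(0) = 71/4
q′′′(0) = 162
q^(4)(0) = 126*2^(431/549)*3^(238/549)*5^(520/549)*7^(6/61)
The Taylor polynomial is Σ q^(k)(0)/k! · v^k.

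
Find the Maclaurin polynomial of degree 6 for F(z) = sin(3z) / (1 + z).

-21*z^6/40 + 21*z^5/40 + 3*z^4/2 - 3*z^3/2 - 3*z^2 + 3*z

Expand each factor separately, then convolve coefficients.
F(0) = 0
F′(0) = 3
F′′(0) = -6
F′′′(0) = -9
F^(4)(0) = 36
F^(5)(0) = 63
F^(6)(0) = -378
The Taylor polynomial is Σ F^(k)(0)/k! · z^k.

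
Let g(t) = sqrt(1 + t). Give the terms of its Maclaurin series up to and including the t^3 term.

Apply the Taylor formula c_k = f^(k)(a)/k!.

t^3/16 - t^2/8 + t/2 + 1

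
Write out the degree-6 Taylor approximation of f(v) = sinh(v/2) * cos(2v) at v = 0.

Multiply the two series term by term and collect like powers.
f(0) = 0
f′(0) = 1/2
f′′(0) = 0
f′′′(0) = -47/8
f^(4)(0) = 0
f^(5)(0) = 1121/32
f^(6)(0) = 0
The Taylor polynomial is Σ f^(k)(0)/k! · v^k.

1121*v^5/3840 - 47*v^3/48 + v/2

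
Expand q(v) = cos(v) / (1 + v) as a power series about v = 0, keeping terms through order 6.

389*v^6/720 - 13*v^5/24 + 13*v^4/24 - v^3/2 + v^2/2 - v + 1

Multiply the two series term by term and collect like powers.
q(0) = 1
q′(0) = -1
q′′(0) = 1
q′′′(0) = -3
q^(4)(0) = 13
q^(5)(0) = -65
q^(6)(0) = 389
Dividing each by k! gives the coefficients c_0, ..., c_6.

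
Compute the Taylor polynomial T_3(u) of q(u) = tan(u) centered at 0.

q(0) = 0
q′(0) = 1
q′′(0) = 0
q′′′(0) = 2
The Taylor polynomial is Σ q^(k)(0)/k! · u^k.

u^3/3 + u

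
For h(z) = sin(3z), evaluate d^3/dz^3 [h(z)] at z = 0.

-27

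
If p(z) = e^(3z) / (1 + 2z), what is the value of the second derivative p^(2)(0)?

Expand each factor separately, then convolve coefficients.
The coefficient of z^2 in the expansion is 5/2, so p′′(0) = 2! * (5/2) = 5.

5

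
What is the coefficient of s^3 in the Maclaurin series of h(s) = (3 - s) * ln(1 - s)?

Multiply each power in the prefactor through the base expansion.
[s^0] = 0;  [s^1] = -3;  [s^2] = -1/2;  [s^3] = -1/2.

-1/2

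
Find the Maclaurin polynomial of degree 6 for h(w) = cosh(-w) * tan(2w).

Write out both Maclaurin series and multiply, keeping only the needed powers.
[w^0] = 0;  [w^1] = 2;  [w^2] = 0;  [w^3] = 11/3;  [w^4] = 0;  [w^5] = 341/60;  [w^6] = 0.

341*w^5/60 + 11*w^3/3 + 2*w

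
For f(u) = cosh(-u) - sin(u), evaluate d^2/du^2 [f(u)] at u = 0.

Expand each term separately and add.
From the series, [u^2] f = 1/2; multiply by 2! = 2 to get 1.

1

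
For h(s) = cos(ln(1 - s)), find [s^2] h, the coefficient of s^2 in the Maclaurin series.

Compose series: expand the inner function first, then feed it into the outer expansion.
h(0) = 1
h′(0) = 0
h′′(0) = -1

-1/2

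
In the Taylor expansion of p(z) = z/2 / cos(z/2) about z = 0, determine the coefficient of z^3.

Write the quotient as an unknown series and match coefficients against numerator = denominator · series.
p(0) = 0
p′(0) = 1/2
p′′(0) = 0
p′′′(0) = 3/8
Then c_k = p^(k)(0)/k! gives each Taylor coefficient.

1/16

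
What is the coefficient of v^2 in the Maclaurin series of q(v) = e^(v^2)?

[v^0] = 1;  [v^1] = 0;  [v^2] = 1.
So c_2 = q′′(0)/2! = 1.

1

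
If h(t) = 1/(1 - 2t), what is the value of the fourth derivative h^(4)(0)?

384

From the series, [t^4] h = 16; multiply by 4! = 24 to get 384.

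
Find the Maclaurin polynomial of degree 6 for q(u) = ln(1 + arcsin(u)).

-19*u^6/45 + 53*u^5/120 - 5*u^4/12 + u^3/2 - u^2/2 + u

Let u equal the inner series; expand the outer function in u and truncate.
q(0) = 0
q′(0) = 1
q′′(0) = -1
q′′′(0) = 3
q^(4)(0) = -10
q^(5)(0) = 53
q^(6)(0) = -304
Dividing each by k! gives the coefficients c_0, ..., c_6.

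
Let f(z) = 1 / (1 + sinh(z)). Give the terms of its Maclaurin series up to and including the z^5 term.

Write 1/(1+u) = 1 - u + u^2 - u^3 + ... and substitute the series for u.
f(0) = 1
f′(0) = -1
f′′(0) = 2
f′′′(0) = -7
f^(4)(0) = 32
f^(5)(0) = -181

-181*z^5/120 + 4*z^4/3 - 7*z^3/6 + z^2 - z + 1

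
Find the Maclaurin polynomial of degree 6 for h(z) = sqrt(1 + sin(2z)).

Substitute the inner expansion into the outer series and collect powers.
[z^0] = 1;  [z^1] = 1;  [z^2] = -1/2;  [z^3] = -1/6;  [z^4] = 1/24;  [z^5] = 1/120;  [z^6] = -1/720.

-z^6/720 + z^5/120 + z^4/24 - z^3/6 - z^2/2 + z + 1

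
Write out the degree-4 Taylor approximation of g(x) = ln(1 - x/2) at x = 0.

-x^4/64 - x^3/24 - x^2/8 - x/2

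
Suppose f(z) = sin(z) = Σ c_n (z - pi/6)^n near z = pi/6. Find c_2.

-1/4

f(pi/6) = 1/2
f′(pi/6) = sqrt(3)/2
f′′(pi/6) = -1/2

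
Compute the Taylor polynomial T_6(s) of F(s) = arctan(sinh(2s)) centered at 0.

4*s^5/3 - 4*s^3/3 + 2*s

Let u equal the inner series; expand the outer function in u and truncate.
F(0) = 0
F′(0) = 2
F′′(0) = 0
F′′′(0) = -8
F^(4)(0) = 0
F^(5)(0) = 160
F^(6)(0) = 0
Dividing each by k! gives the coefficients c_0, ..., c_6.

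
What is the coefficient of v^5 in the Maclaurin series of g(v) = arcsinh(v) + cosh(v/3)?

3/40

Expand each term separately and add.
g(0) = 1
g′(0) = 1
g′′(0) = 1/9
g′′′(0) = -1
g^(4)(0) = 1/81
g^(5)(0) = 9
So c_5 = g^(5)(0)/5! = 3/40.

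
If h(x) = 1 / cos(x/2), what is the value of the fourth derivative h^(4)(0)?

5/16

Invert the denominator's series and multiply.
The coefficient of x^4 in the expansion is 5/384, so h^(4)(0) = 4! * (5/384) = 5/16.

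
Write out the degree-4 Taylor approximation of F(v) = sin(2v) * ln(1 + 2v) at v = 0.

Take the Cauchy product of the two expansions.
F(0) = 0
F′(0) = 0
F′′(0) = 8
F′′′(0) = -24
F^(4)(0) = 64

8*v^4/3 - 4*v^3 + 4*v^2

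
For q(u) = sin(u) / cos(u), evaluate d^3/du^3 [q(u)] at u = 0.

2

Write the quotient as an unknown series and match coefficients against numerator = denominator · series.
The coefficient of u^3 in the expansion is 1/3, so q′′′(0) = 3! * (1/3) = 2.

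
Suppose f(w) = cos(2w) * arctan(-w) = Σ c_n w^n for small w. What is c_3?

Expand each factor separately, then convolve coefficients.
f(0) = 0
f′(0) = -1
f′′(0) = 0
f′′′(0) = 14
So c_3 = f′′′(0)/3! = 7/3.

7/3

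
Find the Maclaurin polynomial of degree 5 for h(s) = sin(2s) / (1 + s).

14*s^5/15 - 2*s^4/3 + 2*s^3/3 - 2*s^2 + 2*s

Multiply the two series term by term and collect like powers.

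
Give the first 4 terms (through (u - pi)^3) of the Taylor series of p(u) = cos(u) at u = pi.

(u - pi)^2/2 - 1

p(pi) = -1
p′(pi) = 0
p′′(pi) = 1
p′′′(pi) = 0
Dividing each by k! gives the coefficients c_0, ..., c_3.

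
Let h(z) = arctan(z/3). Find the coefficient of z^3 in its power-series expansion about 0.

-1/81

Apply the Taylor formula c_k = f^(k)(a)/k!.
h(0) = 0
h′(0) = 1/3
h′′(0) = 0
h′′′(0) = -2/27
So c_3 = h′′′(0)/3! = -1/81.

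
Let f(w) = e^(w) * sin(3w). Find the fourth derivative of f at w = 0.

Write out both Maclaurin series and multiply, keeping only the needed powers.
From the series, [w^4] f = -4; multiply by 4! = 24 to get -96.

-96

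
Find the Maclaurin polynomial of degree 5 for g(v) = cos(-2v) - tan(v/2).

-v^5/240 + 2*v^4/3 - v^3/24 - 2*v^2 - v/2 + 1

Expand each term separately and add.
g(0) = 1
g′(0) = -1/2
g′′(0) = -4
g′′′(0) = -1/4
g^(4)(0) = 16
g^(5)(0) = -1/2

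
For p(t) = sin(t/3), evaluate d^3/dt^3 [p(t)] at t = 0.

-1/27

From the series, [t^3] p = -1/162; multiply by 3! = 6 to get -1/27.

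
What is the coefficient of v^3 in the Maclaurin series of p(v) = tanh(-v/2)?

1/24

Apply the Taylor formula c_k = f^(k)(a)/k!.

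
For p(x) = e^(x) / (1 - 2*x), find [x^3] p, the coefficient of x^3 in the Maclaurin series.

79/6

Expand 1/(denominator) as a geometric series and multiply by the numerator's series.
So c_3 = p′′′(0)/3! = 79/6.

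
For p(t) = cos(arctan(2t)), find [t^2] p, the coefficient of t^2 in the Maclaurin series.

-2

Substitute the inner expansion into the outer series and collect powers.
[t^0] = 1;  [t^1] = 0;  [t^2] = -2.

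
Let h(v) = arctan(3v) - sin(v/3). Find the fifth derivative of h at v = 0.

1417175/243

Combine the two series term by term.
The coefficient of v^5 in the expansion is 283435/5832, so h^(5)(0) = 5! * (283435/5832) = 1417175/243.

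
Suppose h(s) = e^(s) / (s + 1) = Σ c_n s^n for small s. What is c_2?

Multiply the numerator's expansion by the denominator's geometric series.
h(0) = 1
h′(0) = 0
h′′(0) = 1

1/2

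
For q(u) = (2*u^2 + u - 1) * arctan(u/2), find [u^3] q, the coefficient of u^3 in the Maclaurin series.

Distribute the polynomial across the series and collect like powers.
[u^0] = 0;  [u^1] = -1/2;  [u^2] = 1/2;  [u^3] = 25/24.

25/24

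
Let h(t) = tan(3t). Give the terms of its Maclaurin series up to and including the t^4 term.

9*t^3 + 3*t

Apply the Taylor formula c_k = f^(k)(a)/k!.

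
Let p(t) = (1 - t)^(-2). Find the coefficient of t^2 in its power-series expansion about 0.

3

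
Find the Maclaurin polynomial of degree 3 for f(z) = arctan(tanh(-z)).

Compose series: expand the inner function first, then feed it into the outer expansion.
f(0) = 0
f′(0) = -1
f′′(0) = 0
f′′′(0) = 4
The Taylor polynomial is Σ f^(k)(0)/k! · z^k.

2*z^3/3 - z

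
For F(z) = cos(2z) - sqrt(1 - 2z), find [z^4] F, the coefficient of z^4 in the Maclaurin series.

31/24

Combine the two series term by term.
[z^0] = 0;  [z^1] = 1;  [z^2] = -3/2;  [z^3] = 1/2;  [z^4] = 31/24.
So c_4 = F^(4)(0)/4! = 31/24.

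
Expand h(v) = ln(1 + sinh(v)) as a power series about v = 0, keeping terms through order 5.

Compose series: expand the inner function first, then feed it into the outer expansion.
[v^0] = 0;  [v^1] = 1;  [v^2] = -1/2;  [v^3] = 1/2;  [v^4] = -5/12;  [v^5] = 3/8.

3*v^5/8 - 5*v^4/12 + v^3/2 - v^2/2 + v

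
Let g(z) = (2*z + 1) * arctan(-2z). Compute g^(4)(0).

128

Distribute the polynomial across the series and collect like powers.
The coefficient of z^4 in the expansion is 16/3, so g^(4)(0) = 4! * (16/3) = 128.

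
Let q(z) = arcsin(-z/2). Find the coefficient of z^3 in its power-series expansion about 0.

-1/48

q(0) = 0
q′(0) = -1/2
q′′(0) = 0
q′′′(0) = -1/8
So c_3 = q′′′(0)/3! = -1/48.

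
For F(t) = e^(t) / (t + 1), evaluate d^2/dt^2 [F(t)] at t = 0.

1

Expand 1/(denominator) as a geometric series and multiply by the numerator's series.
From the series, [t^2] F = 1/2; multiply by 2! = 2 to get 1.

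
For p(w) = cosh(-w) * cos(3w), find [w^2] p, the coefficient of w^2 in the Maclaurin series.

-4

Multiply the two series term by term and collect like powers.
p(0) = 1
p′(0) = 0
p′′(0) = -8
So c_2 = p′′(0)/2! = -4.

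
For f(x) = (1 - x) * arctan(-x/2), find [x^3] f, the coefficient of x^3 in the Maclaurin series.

1/24

Distribute the polynomial across the series and collect like powers.
[x^0] = 0;  [x^1] = -1/2;  [x^2] = 1/2;  [x^3] = 1/24.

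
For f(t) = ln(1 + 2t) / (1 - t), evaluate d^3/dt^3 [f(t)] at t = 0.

16

Write out both Maclaurin series and multiply, keeping only the needed powers.
The coefficient of t^3 in the expansion is 8/3, so f′′′(0) = 3! * (8/3) = 16.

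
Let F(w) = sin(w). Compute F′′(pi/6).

From the series, [(w - pi/6)^2] F = -1/4; multiply by 2! = 2 to get -1/2.

-1/2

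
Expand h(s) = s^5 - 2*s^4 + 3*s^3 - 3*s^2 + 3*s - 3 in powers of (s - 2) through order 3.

Differentiate repeatedly and evaluate at the center.
h(2) = 15
h′(2) = 43
h′′(2) = 94
h′′′(2) = 162

27*(s - 2)^3 + 47*(s - 2)^2 + 43*(s - 2) + 15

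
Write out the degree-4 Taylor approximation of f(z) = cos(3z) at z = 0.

27*z^4/8 - 9*z^2/2 + 1

f(0) = 1
f′(0) = 0
f′′(0) = -9
f′′′(0) = 0
f^(4)(0) = 81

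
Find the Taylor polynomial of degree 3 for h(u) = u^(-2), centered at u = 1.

h(1) = 1
h′(1) = -2
h′′(1) = 6
h′′′(1) = -24

-4*(u - 1)^3 + 3*(u - 1)^2 - 2*(u - 1) + 1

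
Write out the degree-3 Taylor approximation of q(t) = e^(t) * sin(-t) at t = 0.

-t^3/3 - t^2 - t

Write out both Maclaurin series and multiply, keeping only the needed powers.
q(0) = 0
q′(0) = -1
q′′(0) = -2
q′′′(0) = -2
Then c_k = q^(k)(0)/k! gives each Taylor coefficient.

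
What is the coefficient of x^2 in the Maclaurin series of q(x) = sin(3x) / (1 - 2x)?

6

Expand each factor separately, then convolve coefficients.
q(0) = 0
q′(0) = 3
q′′(0) = 12
So c_2 = q′′(0)/2! = 6.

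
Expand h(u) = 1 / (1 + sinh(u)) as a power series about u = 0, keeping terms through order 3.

Expand as Σ (-1)^k u^k with u equal to the inner function's series.

-7*u^3/6 + u^2 - u + 1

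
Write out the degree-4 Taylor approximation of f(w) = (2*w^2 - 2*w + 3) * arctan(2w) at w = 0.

Shift and add copies of the series according to the polynomial's terms.

16*w^4/3 - 4*w^3 - 4*w^2 + 6*w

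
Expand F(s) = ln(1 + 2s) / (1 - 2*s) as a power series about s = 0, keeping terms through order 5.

Use 1/(1 - r) = Σ r^k on the denominator, then take the Cauchy product.

376*s^5/15 + 28*s^4/3 + 20*s^3/3 + 2*s^2 + 2*s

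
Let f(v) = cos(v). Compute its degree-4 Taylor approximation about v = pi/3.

[(v - pi/3)^0] = 1/2;  [(v - pi/3)^1] = -sqrt(3)/2;  [(v - pi/3)^2] = -1/4;  [(v - pi/3)^3] = sqrt(3)/12;  [(v - pi/3)^4] = 1/48.

(v - pi/3)^4/48 + sqrt(3)*(v - pi/3)^3/12 - (v - pi/3)^2/4 - sqrt(3)*(v - pi/3)/2 + 1/2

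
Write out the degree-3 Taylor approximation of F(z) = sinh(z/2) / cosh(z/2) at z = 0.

Write the quotient as an unknown series and match coefficients against numerator = denominator · series.
F(0) = 0
F′(0) = 1/2
F′′(0) = 0
F′′′(0) = -1/4
The Taylor polynomial is Σ F^(k)(0)/k! · z^k.

-z^3/24 + z/2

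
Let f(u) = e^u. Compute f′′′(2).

e^(2)

From the series, [(u - 2)^3] f = e^(2)/6; multiply by 3! = 6 to get e^(2).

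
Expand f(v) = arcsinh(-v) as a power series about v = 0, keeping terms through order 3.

v^3/6 - v

f(0) = 0
f′(0) = -1
f′′(0) = 0
f′′′(0) = 1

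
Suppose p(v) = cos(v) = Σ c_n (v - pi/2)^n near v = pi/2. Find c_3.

1/6

p(pi/2) = 0
p′(pi/2) = -1
p′′(pi/2) = 0
p′′′(pi/2) = 1
The Taylor polynomial is Σ p^(k)(pi/2)/k! · (v - pi/2)^k.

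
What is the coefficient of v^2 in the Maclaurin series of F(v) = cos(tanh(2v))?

-2

Substitute the inner expansion into the outer series and collect powers.
F(0) = 1
F′(0) = 0
F′′(0) = -4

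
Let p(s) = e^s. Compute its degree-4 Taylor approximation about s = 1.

e*(s - 1)^4/24 + e*(s - 1)^3/6 + e*(s - 1)^2/2 + e*(s - 1) + e

Compute the successive derivatives at the expansion point and divide by k!.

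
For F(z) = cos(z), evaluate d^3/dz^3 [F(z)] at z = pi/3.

sqrt(3)/2

Compute the successive derivatives at the expansion point and divide by k!.
The coefficient of (z - pi/3)^3 in the expansion is sqrt(3)/12, so F′′′(pi/3) = 3! * (sqrt(3)/12) = sqrt(3)/2.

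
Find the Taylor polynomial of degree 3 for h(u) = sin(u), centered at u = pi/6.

h(pi/6) = 1/2
h′(pi/6) = sqrt(3)/2
h′′(pi/6) = -1/2
h′′′(pi/6) = -sqrt(3)/2

-sqrt(3)*(u - pi/6)^3/12 - (u - pi/6)^2/4 + sqrt(3)*(u - pi/6)/2 + 1/2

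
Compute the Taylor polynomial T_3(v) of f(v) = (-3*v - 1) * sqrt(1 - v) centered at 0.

Shift and add copies of the series according to the polynomial's terms.
f(0) = -1
f′(0) = -5/2
f′′(0) = 13/4
f′′′(0) = 21/8

7*v^3/16 + 13*v^2/8 - 5*v/2 - 1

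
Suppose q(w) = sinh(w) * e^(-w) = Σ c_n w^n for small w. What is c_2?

-1

Expand each factor separately, then convolve coefficients.
[w^0] = 0;  [w^1] = 1;  [w^2] = -1.
So c_2 = q′′(0)/2! = -1.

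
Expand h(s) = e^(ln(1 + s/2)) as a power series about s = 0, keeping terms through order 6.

Plug the Maclaurin series of the inner function into that of the outer and collect terms.
h(0) = 1
h′(0) = 1/2
h′′(0) = 0
h′′′(0) = 0
h^(4)(0) = 0
h^(5)(0) = 0
h^(6)(0) = 0

s/2 + 1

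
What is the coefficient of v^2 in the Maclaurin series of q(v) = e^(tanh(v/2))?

Plug the Maclaurin series of the inner function into that of the outer and collect terms.

1/8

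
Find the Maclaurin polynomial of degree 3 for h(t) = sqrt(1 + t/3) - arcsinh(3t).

1945*t^3/432 - t^2/72 - 17*t/6 + 1

Add the two expansions coefficient-wise.
h(0) = 1
h′(0) = -17/6
h′′(0) = -1/36
h′′′(0) = 1945/72
Then c_k = h^(k)(0)/k! gives each Taylor coefficient.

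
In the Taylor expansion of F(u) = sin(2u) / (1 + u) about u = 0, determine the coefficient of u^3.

2/3

Take the Cauchy product of the two expansions.
F(0) = 0
F′(0) = 2
F′′(0) = -4
F′′′(0) = 4
So c_3 = F′′′(0)/3! = 2/3.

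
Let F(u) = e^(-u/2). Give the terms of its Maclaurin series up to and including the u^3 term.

F(0) = 1
F′(0) = -1/2
F′′(0) = 1/4
F′′′(0) = -1/8

-u^3/48 + u^2/8 - u/2 + 1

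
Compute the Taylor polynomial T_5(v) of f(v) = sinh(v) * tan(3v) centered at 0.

19*v^4/2 + 3*v^2

Multiply the two series term by term and collect like powers.
[v^0] = 0;  [v^1] = 0;  [v^2] = 3;  [v^3] = 0;  [v^4] = 19/2;  [v^5] = 0.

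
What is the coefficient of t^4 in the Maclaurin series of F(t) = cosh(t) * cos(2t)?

-7/24

Multiply the two series term by term and collect like powers.
[t^0] = 1;  [t^1] = 0;  [t^2] = -3/2;  [t^3] = 0;  [t^4] = -7/24.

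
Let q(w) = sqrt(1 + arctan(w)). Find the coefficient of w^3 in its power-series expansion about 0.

-5/48

Let u equal the inner series; expand the outer function in u and truncate.
q(0) = 1
q′(0) = 1/2
q′′(0) = -1/4
q′′′(0) = -5/8
Dividing each by k! gives the coefficients c_0, ..., c_3.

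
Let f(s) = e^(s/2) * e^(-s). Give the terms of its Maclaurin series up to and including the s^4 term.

Expand each factor separately, then convolve coefficients.
f(0) = 1
f′(0) = -1/2
f′′(0) = 1/4
f′′′(0) = -1/8
f^(4)(0) = 1/16
Dividing each by k! gives the coefficients c_0, ..., c_4.

s^4/384 - s^3/48 + s^2/8 - s/2 + 1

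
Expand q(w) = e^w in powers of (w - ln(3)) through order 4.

(w - ln(3))^4/8 + (w - ln(3))^3/2 + 3*(w - ln(3))^2/2 + 3*(w - ln(3)) + 3

Compute the successive derivatives at the expansion point and divide by k!.
q(ln(3)) = 3
q′(ln(3)) = 3
q′′(ln(3)) = 3
q′′′(ln(3)) = 3
q^(4)(ln(3)) = 3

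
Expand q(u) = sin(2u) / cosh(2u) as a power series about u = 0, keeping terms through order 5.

48*u^5/5 - 16*u^3/3 + 2*u

Invert the denominator's series and multiply.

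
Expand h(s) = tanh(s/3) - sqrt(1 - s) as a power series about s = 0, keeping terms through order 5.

Expand each term separately and add.
[s^0] = -1;  [s^1] = 5/6;  [s^2] = 1/8;  [s^3] = 65/1296;  [s^4] = 5/128;  [s^5] = 26027/933120.

26027*s^5/933120 + 5*s^4/128 + 65*s^3/1296 + s^2/8 + 5*s/6 - 1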